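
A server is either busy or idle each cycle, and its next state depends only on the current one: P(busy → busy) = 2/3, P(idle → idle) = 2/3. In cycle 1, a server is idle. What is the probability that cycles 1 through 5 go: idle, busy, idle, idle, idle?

Cycle 1 is given. For each transition, use the conditional probability from the current state:
P(busy | idle) = 1/3; P(idle | busy) = 1/3; P(idle | idle) = 2/3; P(idle | idle) = 2/3.
P = 1/3 × 1/3 × 2/3 × 2/3 = 4/81.

4/81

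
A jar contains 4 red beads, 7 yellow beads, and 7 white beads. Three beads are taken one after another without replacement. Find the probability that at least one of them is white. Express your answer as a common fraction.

P(no white) = 11/18 × 10/17 × 9/16 = 990/4896 = 55/272.
P(at least one) = 1 − 55/272 = 217/272.

217/272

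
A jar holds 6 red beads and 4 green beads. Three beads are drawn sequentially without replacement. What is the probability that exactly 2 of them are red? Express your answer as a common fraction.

1/2

One ordering (red drawn first) has probability 6/10 × 5/9 × 4/8 = 120/720 = 1/6.
There are C(3,2) = 3 such orderings, each equally likely, so P = 3 × 1/6 = 1/2.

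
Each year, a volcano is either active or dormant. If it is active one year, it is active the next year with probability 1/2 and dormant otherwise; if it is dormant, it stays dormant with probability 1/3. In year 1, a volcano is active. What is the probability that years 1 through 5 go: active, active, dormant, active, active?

Year 1 is given. For each transition, use the conditional probability from the current state:
P(active | active) = 1/2; P(dormant | active) = 1/2; P(active | dormant) = 2/3; P(active | active) = 1/2.
P = 1/2 × 1/2 × 2/3 × 1/2 = 2/24 = 1/12.

1/12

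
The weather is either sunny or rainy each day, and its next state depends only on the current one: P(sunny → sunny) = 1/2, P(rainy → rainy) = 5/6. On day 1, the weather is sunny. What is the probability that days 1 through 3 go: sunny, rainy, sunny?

1/12

Day 1 is given. For each transition, use the conditional probability from the current state:
P(rainy | sunny) = 1/2; P(sunny | rainy) = 1/6.
P = 1/2 × 1/6 = 1/12.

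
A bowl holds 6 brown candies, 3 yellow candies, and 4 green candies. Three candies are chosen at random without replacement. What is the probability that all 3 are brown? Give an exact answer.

P = 6/13 × 5/12 × 4/11 = 120/1716 = 10/143.

10/143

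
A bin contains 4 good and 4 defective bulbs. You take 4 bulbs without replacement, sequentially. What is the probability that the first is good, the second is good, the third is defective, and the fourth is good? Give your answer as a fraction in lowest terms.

Each draw changes the counts, so multiply the conditional probabilities along the sequence:
P = 4/8 × 3/7 × 4/6 × 2/5 = 96/1680 = 2/35.

2/35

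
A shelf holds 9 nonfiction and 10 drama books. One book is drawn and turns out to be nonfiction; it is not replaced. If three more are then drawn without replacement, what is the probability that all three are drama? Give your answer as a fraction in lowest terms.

After the first draw, 10 of the remaining 18 books are drama.
P = 10/18 × 9/17 × 8/16 = 720/4896 = 5/34.

5/34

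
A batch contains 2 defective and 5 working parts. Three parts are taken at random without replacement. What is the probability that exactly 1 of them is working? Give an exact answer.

1/7

One ordering (working drawn first) has probability 5/7 × 2/6 × 1/5 = 10/210 = 1/21.
There are C(3,1) = 3 such orderings, each equally likely, so P = 3 × 1/21 = 1/7.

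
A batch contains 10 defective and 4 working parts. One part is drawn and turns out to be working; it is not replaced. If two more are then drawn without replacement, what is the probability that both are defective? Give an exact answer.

After the first draw, 10 of the remaining 13 parts are defective.
P = 10/13 × 9/12 = 90/156 = 15/26.

15/26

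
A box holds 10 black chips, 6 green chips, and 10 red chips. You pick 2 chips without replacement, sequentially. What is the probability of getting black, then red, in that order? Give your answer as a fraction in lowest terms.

Each draw changes the counts, so multiply the conditional probabilities along the sequence:
P = 10/26 × 10/25 = 100/650 = 2/13.

2/13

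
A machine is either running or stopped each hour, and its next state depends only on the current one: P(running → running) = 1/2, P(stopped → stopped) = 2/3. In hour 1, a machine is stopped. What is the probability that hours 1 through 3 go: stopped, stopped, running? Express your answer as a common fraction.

Hour 1 is given. For each transition, use the conditional probability from the current state:
P(stopped | stopped) = 2/3; P(running | stopped) = 1/3.
P = 2/3 × 1/3 = 2/9.

2/9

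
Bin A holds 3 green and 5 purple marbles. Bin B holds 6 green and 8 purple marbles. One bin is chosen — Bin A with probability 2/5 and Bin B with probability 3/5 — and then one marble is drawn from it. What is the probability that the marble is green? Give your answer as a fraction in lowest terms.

From Bin A: P(green) = 3/8.
From Bin B: P(green) = 6/14.
Total probability = (2/5)(3/8) + (3/5)(6/14) = 57/140.

57/140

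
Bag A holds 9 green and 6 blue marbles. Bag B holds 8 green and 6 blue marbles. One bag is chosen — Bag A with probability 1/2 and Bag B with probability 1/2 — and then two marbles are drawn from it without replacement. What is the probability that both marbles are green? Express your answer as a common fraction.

From Bag A: P(both green) = (9/15)(8/14) = 12/35.
From Bag B: P(both green) = (8/14)(7/13) = 4/13.
Total probability = (1/2)(12/35) + (1/2)(4/13) = 148/455.

148/455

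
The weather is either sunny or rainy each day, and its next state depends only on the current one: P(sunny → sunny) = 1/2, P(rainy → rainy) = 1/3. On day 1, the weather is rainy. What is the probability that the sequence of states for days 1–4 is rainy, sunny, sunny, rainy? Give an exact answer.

1/6

Day 1 is given. For each transition, use the conditional probability from the current state:
P(sunny | rainy) = 2/3; P(sunny | sunny) = 1/2; P(rainy | sunny) = 1/2.
P = 2/3 × 1/2 × 1/2 = 2/12 = 1/6.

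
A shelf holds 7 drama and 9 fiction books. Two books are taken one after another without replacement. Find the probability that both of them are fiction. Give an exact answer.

3/10

P(all fiction) = 9/16 × 8/15 = 72/240 = 3/10.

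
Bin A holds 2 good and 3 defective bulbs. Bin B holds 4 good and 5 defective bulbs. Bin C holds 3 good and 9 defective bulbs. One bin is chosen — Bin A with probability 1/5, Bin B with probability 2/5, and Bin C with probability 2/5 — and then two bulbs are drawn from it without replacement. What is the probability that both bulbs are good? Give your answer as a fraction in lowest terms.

173/1650

From Bin A: P(both good) = (2/5)(1/4) = 1/10.
From Bin B: P(both good) = (4/9)(3/8) = 1/6.
From Bin C: P(both good) = (3/12)(2/11) = 1/22.
Total probability = (1/5)(1/10) + (2/5)(1/6) + (2/5)(1/22) = 173/1650.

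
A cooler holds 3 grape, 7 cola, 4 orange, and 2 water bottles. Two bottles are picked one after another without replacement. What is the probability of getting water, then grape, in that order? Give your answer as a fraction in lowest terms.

Multiply the probability of each draw given the previous ones:
P = 2/16 × 3/15 = 6/240 = 1/40.

1/40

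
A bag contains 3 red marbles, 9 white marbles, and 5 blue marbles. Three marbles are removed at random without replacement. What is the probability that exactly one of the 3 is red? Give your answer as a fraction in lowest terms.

273/680

One ordering (red drawn first) has probability 3/17 × 14/16 × 13/15 = 546/4080 = 91/680.
There are C(3,1) = 3 such orderings, each equally likely, so P = 3 × 91/680 = 273/680.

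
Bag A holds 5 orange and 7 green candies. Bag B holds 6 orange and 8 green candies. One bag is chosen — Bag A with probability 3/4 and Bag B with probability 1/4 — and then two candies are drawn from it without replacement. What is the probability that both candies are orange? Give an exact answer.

155/1001

From Bag A: P(both orange) = (5/12)(4/11) = 5/33.
From Bag B: P(both orange) = (6/14)(5/13) = 15/91.
Total probability = (3/4)(5/33) + (1/4)(15/91) = 155/1001.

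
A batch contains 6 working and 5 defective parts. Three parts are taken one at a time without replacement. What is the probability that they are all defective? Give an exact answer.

2/33

P(every draw is defective) = 5/11 × 4/10 × 3/9 = 60/990 = 2/33.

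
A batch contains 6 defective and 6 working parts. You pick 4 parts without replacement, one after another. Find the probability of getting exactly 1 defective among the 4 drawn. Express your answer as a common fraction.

8/33

One ordering (defective drawn first) has probability 6/12 × 6/11 × 5/10 × 4/9 = 720/11880 = 2/33.
There are C(4,1) = 4 such orderings, each equally likely, so P = 4 × 2/33 = 8/33.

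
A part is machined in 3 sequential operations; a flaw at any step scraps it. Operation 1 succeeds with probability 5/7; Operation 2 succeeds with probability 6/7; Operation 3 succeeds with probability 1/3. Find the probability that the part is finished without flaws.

10/49

The events are sequential, so multiply the conditional probabilities:
P = 5/7 × 6/7 × 1/3 = 30/147 = 10/49.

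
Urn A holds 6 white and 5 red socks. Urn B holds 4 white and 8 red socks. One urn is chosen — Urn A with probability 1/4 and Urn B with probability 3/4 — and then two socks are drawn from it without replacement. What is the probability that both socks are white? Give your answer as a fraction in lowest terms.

3/22

From Urn A: P(both white) = (6/11)(5/10) = 3/11.
From Urn B: P(both white) = (4/12)(3/11) = 1/11.
Total probability = (1/4)(3/11) + (3/4)(1/11) = 3/22.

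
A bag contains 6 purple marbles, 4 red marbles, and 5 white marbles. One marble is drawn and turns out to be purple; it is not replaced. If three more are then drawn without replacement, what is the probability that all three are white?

5/182

After the first draw, 5 of the remaining 14 marbles are white.
P = 5/14 × 4/13 × 3/12 = 60/2184 = 5/182.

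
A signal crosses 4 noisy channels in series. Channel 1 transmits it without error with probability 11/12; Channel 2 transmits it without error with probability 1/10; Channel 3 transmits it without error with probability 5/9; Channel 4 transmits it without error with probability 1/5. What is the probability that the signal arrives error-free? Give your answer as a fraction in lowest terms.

11/1080

Multiplying along the chain,
P = 11/12 × 1/10 × 5/9 × 1/5 = 55/5400 = 11/1080.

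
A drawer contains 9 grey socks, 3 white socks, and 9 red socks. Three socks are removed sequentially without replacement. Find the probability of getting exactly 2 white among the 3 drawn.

One ordering (white drawn first) has probability 3/21 × 2/20 × 18/19 = 108/7980 = 9/665.
There are C(3,2) = 3 such orderings, each equally likely, so P = 3 × 9/665 = 27/665.

27/665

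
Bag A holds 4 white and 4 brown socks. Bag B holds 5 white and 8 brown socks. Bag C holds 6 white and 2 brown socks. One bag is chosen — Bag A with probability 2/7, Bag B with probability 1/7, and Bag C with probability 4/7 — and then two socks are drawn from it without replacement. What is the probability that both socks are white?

From Bag A: P(both white) = (4/8)(3/7) = 3/14.
From Bag B: P(both white) = (5/13)(4/12) = 5/39.
From Bag C: P(both white) = (6/8)(5/7) = 15/28.
Total probability = (2/7)(3/14) + (1/7)(5/39) + (4/7)(15/28) = 737/1911.

737/1911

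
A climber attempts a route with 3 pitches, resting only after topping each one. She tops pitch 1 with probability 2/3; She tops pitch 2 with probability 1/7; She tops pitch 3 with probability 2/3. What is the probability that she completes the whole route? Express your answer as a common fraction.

4/63

Multiplying along the chain,
P = 2/3 × 1/7 × 2/3 = 4/63.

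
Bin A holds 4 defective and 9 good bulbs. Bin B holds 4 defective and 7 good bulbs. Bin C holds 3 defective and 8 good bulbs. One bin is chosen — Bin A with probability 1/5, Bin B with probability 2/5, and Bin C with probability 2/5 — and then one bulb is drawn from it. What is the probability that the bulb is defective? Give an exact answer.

226/715

From Bin A: P(defective) = 4/13.
From Bin B: P(defective) = 4/11.
From Bin C: P(defective) = 3/11.
Total probability = (1/5)(4/13) + (2/5)(4/11) + (2/5)(3/11) = 226/715.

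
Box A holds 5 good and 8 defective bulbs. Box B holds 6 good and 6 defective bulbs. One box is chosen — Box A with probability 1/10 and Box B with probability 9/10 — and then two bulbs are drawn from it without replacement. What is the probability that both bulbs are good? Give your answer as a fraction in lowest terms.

373/1716

From Box A: P(both good) = (5/13)(4/12) = 5/39.
From Box B: P(both good) = (6/12)(5/11) = 5/22.
Total probability = (1/10)(5/39) + (9/10)(5/22) = 373/1716.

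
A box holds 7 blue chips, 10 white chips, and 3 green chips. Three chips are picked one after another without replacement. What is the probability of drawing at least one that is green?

23/57

P(no green) = 17/20 × 16/19 × 15/18 = 4080/6840 = 34/57.
P(at least one) = 1 − 34/57 = 23/57.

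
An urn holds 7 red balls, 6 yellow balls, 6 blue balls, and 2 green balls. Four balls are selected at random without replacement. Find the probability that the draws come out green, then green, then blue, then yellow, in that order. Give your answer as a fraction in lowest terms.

1/1995

Each draw changes the counts, so multiply the conditional probabilities along the sequence:
P = 2/21 × 1/20 × 6/19 × 6/18 = 72/143640 = 1/1995.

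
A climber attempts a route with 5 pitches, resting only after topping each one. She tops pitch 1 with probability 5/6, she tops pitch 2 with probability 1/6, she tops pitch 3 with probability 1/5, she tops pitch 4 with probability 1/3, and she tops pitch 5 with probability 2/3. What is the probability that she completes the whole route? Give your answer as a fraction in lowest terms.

The events are sequential, so multiply the conditional probabilities:
P = 5/6 × 1/6 × 1/5 × 1/3 × 2/3 = 10/1620 = 1/162.

1/162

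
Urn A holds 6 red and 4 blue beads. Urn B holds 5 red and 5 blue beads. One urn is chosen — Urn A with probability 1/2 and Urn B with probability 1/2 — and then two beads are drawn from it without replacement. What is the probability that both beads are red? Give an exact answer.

5/18

From Urn A: P(both red) = (6/10)(5/9) = 1/3.
From Urn B: P(both red) = (5/10)(4/9) = 2/9.
Total probability = (1/2)(1/3) + (1/2)(2/9) = 5/18.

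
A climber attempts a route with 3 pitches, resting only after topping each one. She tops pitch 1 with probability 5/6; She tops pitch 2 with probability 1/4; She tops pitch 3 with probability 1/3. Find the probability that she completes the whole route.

5/72

Multiplying along the chain,
P = 5/6 × 1/4 × 1/3 = 5/72.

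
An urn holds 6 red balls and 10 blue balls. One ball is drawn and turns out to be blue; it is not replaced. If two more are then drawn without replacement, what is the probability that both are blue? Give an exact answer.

12/35

With the first ball removed, 9 blue remain out of 15.
P = 9/15 × 8/14 = 72/210 = 12/35.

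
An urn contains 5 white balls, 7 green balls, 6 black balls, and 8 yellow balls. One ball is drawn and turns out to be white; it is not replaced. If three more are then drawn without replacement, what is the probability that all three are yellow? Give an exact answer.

After the first draw, 8 of the remaining 25 balls are yellow.
P = 8/25 × 7/24 × 6/23 = 336/13800 = 14/575.

14/575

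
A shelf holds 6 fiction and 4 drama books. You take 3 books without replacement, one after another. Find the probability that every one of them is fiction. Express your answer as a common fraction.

1/6

P(all fiction) = 6/10 × 5/9 × 4/8 = 120/720 = 1/6.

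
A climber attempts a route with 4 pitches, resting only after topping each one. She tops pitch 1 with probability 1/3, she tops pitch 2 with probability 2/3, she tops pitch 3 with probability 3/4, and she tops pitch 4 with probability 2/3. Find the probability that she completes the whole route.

Each stage is reached only if all earlier stages succeed, so
P = 1/3 × 2/3 × 3/4 × 2/3 = 12/108 = 1/9.

1/9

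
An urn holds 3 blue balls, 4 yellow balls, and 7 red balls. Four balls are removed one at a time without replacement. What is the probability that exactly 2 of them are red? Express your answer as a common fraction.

63/143

One ordering (red drawn first) has probability 7/14 × 6/13 × 7/12 × 6/11 = 1764/24024 = 21/286.
There are C(4,2) = 6 such orderings, each equally likely, so P = 6 × 21/286 = 63/143.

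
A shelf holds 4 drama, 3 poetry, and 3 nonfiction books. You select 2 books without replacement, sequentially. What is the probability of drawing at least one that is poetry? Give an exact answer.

P(no poetry) = 7/10 × 6/9 = 42/90 = 7/15.
P(at least one) = 1 − 7/15 = 8/15.

8/15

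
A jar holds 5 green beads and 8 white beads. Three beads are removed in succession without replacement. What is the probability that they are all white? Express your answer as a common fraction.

28/143

P(every draw is white) = 8/13 × 7/12 × 6/11 = 336/1716 = 28/143.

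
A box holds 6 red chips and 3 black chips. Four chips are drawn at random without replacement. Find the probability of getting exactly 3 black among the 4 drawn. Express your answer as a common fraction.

1/21

One ordering (black drawn first) has probability 3/9 × 2/8 × 1/7 × 6/6 = 36/3024 = 1/84.
There are C(4,3) = 4 such orderings, each equally likely, so P = 4 × 1/84 = 1/21.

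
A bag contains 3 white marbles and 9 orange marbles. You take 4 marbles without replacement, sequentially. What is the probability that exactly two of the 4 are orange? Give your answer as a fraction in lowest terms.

12/55

One ordering (orange drawn first) has probability 9/12 × 8/11 × 3/10 × 2/9 = 432/11880 = 2/55.
There are C(4,2) = 6 such orderings, each equally likely, so P = 6 × 2/55 = 12/55.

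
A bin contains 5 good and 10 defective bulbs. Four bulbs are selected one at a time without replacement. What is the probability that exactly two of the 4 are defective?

30/91

One ordering (defective drawn first) has probability 10/15 × 9/14 × 5/13 × 4/12 = 1800/32760 = 5/91.
There are C(4,2) = 6 such orderings, each equally likely, so P = 6 × 5/91 = 30/91.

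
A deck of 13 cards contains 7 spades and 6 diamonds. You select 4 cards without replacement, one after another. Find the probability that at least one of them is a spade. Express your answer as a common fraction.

P(no spades) = 6/13 × 5/12 × 4/11 × 3/10 = 360/17160 = 3/143.
P(at least one) = 1 − 3/143 = 140/143.

140/143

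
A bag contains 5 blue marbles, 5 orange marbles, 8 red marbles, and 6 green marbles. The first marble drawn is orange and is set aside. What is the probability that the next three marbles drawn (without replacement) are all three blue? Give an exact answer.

10/1771

With the first marble removed, 5 blue remain out of 23.
P = 5/23 × 4/22 × 3/21 = 60/10626 = 10/1771.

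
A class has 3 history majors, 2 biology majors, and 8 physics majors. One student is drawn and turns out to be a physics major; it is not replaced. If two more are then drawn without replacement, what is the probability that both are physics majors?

7/22

After the first draw, 7 of the remaining 12 students are physics majors.
P = 7/12 × 6/11 = 42/132 = 7/22.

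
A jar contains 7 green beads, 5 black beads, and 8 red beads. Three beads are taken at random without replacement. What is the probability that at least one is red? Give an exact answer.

P(no red) = 12/20 × 11/19 × 10/18 = 1320/6840 = 11/57.
P(at least one) = 1 − 11/57 = 46/57.

46/57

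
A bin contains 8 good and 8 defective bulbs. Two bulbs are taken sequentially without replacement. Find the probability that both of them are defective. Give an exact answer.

7/30

P = 8/16 × 7/15 = 56/240 = 7/30.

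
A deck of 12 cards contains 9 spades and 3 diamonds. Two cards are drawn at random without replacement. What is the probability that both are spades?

6/11

P(every draw is a spade) = 9/12 × 8/11 = 72/132 = 6/11.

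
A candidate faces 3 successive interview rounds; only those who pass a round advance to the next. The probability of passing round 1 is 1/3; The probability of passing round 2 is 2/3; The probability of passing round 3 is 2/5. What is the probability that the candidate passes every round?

Multiplying along the chain,
P = 1/3 × 2/3 × 2/5 = 4/45.

4/45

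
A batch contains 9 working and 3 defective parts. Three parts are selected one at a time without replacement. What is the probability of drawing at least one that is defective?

34/55

P(no defective) = 9/12 × 8/11 × 7/10 = 504/1320 = 21/55.
P(at least one) = 1 − 21/55 = 34/55.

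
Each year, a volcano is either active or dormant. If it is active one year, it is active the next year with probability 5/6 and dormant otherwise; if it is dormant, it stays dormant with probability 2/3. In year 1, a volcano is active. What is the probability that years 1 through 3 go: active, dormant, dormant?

Year 1 is given. For each transition, use the conditional probability from the current state:
P(dormant | active) = 1/6; P(dormant | dormant) = 2/3.
P = 1/6 × 2/3 = 2/18 = 1/9.

1/9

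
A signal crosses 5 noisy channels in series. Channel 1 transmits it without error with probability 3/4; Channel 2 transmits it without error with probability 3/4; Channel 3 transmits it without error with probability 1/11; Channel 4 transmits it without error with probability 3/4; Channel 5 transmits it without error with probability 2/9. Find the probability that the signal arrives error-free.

3/352

The events are sequential, so multiply the conditional probabilities:
P = 3/4 × 3/4 × 1/11 × 3/4 × 2/9 = 54/6336 = 3/352.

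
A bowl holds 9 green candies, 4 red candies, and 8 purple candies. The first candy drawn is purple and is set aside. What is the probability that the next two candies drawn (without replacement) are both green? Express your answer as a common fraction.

With the first candy removed, 9 green remain out of 20.
P = 9/20 × 8/19 = 72/380 = 18/95.

18/95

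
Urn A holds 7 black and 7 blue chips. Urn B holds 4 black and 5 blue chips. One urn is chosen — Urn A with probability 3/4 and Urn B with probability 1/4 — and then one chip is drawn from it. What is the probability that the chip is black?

From Urn A: P(black) = 7/14.
From Urn B: P(black) = 4/9.
Total probability = (3/4)(7/14) + (1/4)(4/9) = 35/72.

35/72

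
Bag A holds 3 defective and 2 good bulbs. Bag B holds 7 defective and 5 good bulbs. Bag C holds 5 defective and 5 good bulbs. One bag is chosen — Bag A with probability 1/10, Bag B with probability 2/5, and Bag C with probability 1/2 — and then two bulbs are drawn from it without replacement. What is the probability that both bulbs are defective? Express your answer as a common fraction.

2657/9900

From Bag A: P(both defective) = (3/5)(2/4) = 3/10.
From Bag B: P(both defective) = (7/12)(6/11) = 7/22.
From Bag C: P(both defective) = (5/10)(4/9) = 2/9.
Total probability = (1/10)(3/10) + (2/5)(7/22) + (1/2)(2/9) = 2657/9900.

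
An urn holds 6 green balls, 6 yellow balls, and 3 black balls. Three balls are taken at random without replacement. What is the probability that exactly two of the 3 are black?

One ordering (black drawn first) has probability 3/15 × 2/14 × 12/13 = 72/2730 = 12/455.
There are C(3,2) = 3 such orderings, each equally likely, so P = 3 × 12/455 = 36/455.

36/455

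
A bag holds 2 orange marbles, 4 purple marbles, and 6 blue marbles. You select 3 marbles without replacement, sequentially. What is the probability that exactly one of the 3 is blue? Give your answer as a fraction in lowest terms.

One ordering (blue drawn first) has probability 6/12 × 6/11 × 5/10 = 180/1320 = 3/22.
There are C(3,1) = 3 such orderings, each equally likely, so P = 3 × 3/22 = 9/22.

9/22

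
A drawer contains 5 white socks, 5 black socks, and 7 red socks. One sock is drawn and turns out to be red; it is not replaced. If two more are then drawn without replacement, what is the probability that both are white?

1/12

With the first sock removed, 5 white remain out of 16.
P = 5/16 × 4/15 = 20/240 = 1/12.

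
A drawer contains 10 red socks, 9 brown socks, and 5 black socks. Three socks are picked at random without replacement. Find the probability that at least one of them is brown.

1569/2024

P(no brown) = 15/24 × 14/23 × 13/22 = 2730/12144 = 455/2024.
P(at least one) = 1 − 455/2024 = 1569/2024.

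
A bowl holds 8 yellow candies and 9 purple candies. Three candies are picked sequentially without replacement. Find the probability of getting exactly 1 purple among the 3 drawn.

63/170

One ordering (purple drawn first) has probability 9/17 × 8/16 × 7/15 = 504/4080 = 21/170.
There are C(3,1) = 3 such orderings, each equally likely, so P = 3 × 21/170 = 63/170.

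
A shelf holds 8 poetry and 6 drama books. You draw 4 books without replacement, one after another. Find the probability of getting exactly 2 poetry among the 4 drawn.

One ordering (poetry drawn first) has probability 8/14 × 7/13 × 6/12 × 5/11 = 1680/24024 = 10/143.
There are C(4,2) = 6 such orderings, each equally likely, so P = 6 × 10/143 = 60/143.

60/143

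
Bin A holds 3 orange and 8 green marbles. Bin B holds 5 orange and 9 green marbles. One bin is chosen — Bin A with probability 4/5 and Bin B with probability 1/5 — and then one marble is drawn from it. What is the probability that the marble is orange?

223/770

From Bin A: P(orange) = 3/11.
From Bin B: P(orange) = 5/14.
Total probability = (4/5)(3/11) + (1/5)(5/14) = 223/770.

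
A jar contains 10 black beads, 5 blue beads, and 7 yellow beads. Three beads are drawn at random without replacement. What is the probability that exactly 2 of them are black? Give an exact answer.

27/77

One ordering (black drawn first) has probability 10/22 × 9/21 × 12/20 = 1080/9240 = 9/77.
There are C(3,2) = 3 such orderings, each equally likely, so P = 3 × 9/77 = 27/77.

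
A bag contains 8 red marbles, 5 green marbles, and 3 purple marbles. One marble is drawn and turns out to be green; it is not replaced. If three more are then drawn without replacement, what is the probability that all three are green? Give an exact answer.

After the first draw, 4 of the remaining 15 marbles are green.
P = 4/15 × 3/14 × 2/13 = 24/2730 = 4/455.

4/455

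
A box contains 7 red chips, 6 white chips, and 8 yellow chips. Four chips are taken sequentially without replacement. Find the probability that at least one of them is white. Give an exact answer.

P(no white) = 15/21 × 14/20 × 13/19 × 12/18 = 32760/143640 = 13/57.
P(at least one) = 1 − 13/57 = 44/57.

44/57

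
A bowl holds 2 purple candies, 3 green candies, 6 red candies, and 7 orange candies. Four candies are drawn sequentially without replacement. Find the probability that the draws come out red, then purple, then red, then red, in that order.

1/306

Chain rule:
P = 6/18 × 2/17 × 5/16 × 4/15 = 240/73440 = 1/306.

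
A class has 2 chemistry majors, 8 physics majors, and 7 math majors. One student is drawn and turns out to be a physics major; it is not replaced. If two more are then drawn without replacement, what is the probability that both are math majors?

7/40

With the first student removed, 7 math majors remain out of 16.
P = 7/16 × 6/15 = 42/240 = 7/40.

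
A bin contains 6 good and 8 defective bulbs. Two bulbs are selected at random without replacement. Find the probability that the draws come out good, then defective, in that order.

Each draw changes the counts, so multiply the conditional probabilities along the sequence:
P = 6/14 × 8/13 = 48/182 = 24/91.

24/91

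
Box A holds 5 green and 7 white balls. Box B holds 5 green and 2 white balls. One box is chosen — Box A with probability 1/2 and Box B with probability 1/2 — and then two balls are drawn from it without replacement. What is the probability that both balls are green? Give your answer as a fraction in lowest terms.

From Box A: P(both green) = (5/12)(4/11) = 5/33.
From Box B: P(both green) = (5/7)(4/6) = 10/21.
Total probability = (1/2)(5/33) + (1/2)(10/21) = 145/462.

145/462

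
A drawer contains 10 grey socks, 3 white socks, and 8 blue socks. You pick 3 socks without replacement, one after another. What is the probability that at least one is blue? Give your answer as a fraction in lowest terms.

P(no blue) = 13/21 × 12/20 × 11/19 = 1716/7980 = 143/665.
P(at least one) = 1 − 143/665 = 522/665.

522/665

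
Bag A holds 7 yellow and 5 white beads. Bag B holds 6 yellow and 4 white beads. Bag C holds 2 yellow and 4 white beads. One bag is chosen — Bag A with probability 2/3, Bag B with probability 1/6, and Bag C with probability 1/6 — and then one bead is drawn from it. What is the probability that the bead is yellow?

49/90

From Bag A: P(yellow) = 7/12.
From Bag B: P(yellow) = 6/10.
From Bag C: P(yellow) = 2/6.
Total probability = (2/3)(7/12) + (1/6)(6/10) + (1/6)(2/6) = 49/90.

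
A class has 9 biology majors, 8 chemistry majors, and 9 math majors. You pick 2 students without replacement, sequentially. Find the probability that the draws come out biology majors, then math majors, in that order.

Chain rule:
P = 9/26 × 9/25 = 81/650.

81/650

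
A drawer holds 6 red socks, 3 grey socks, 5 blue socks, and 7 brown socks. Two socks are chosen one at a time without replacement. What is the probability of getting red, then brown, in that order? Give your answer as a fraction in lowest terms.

1/10

Multiply the probability of each draw given the previous ones:
P = 6/21 × 7/20 = 42/420 = 1/10.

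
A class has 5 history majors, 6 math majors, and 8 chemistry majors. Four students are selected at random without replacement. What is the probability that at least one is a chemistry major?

P(no chemistry majors) = 11/19 × 10/18 × 9/17 × 8/16 = 7920/93024 = 55/646.
P(at least one) = 1 − 55/646 = 591/646.

591/646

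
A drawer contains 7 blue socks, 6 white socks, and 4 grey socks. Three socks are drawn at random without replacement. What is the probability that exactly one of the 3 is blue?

63/136

One ordering (blue drawn first) has probability 7/17 × 10/16 × 9/15 = 630/4080 = 21/136.
There are C(3,1) = 3 such orderings, each equally likely, so P = 3 × 21/136 = 63/136.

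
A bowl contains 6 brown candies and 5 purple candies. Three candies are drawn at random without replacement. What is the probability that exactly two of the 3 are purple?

4/11

One ordering (purple drawn first) has probability 5/11 × 4/10 × 6/9 = 120/990 = 4/33.
There are C(3,2) = 3 such orderings, each equally likely, so P = 3 × 4/33 = 4/11.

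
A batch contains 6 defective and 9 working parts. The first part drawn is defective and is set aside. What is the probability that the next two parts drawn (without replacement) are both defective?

After the first draw, 5 of the remaining 14 parts are defective.
P = 5/14 × 4/13 = 20/182 = 10/91.

10/91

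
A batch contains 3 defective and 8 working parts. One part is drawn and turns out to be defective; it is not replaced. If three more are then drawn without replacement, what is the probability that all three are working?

7/15

After the first draw, 8 of the remaining 10 parts are working.
P = 8/10 × 7/9 × 6/8 = 336/720 = 7/15.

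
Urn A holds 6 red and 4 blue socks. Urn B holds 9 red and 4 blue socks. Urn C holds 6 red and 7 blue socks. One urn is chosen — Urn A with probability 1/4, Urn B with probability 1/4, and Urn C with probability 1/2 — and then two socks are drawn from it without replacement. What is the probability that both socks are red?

From Urn A: P(both red) = (6/10)(5/9) = 1/3.
From Urn B: P(both red) = (9/13)(8/12) = 6/13.
From Urn C: P(both red) = (6/13)(5/12) = 5/26.
Total probability = (1/4)(1/3) + (1/4)(6/13) + (1/2)(5/26) = 23/78.

23/78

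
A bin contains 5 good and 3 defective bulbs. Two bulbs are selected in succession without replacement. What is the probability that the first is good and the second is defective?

15/56

Chain rule:
P = 5/8 × 3/7 = 15/56.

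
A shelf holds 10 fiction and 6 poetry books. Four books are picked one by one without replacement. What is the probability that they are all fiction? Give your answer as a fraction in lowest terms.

3/26

P(all fiction) = 10/16 × 9/15 × 8/14 × 7/13 = 5040/43680 = 3/26.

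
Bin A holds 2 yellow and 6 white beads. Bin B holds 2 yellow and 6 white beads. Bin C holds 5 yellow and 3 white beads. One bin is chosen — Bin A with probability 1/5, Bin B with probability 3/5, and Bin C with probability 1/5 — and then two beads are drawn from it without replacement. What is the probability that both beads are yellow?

From Bin A: P(both yellow) = (2/8)(1/7) = 1/28.
From Bin B: P(both yellow) = (2/8)(1/7) = 1/28.
From Bin C: P(both yellow) = (5/8)(4/7) = 5/14.
Total probability = (1/5)(1/28) + (3/5)(1/28) + (1/5)(5/14) = 1/10.

1/10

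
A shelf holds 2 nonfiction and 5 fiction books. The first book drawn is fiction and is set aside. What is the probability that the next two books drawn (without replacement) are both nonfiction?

With the first book removed, 2 nonfiction remain out of 6.
P = 2/6 × 1/5 = 2/30 = 1/15.

1/15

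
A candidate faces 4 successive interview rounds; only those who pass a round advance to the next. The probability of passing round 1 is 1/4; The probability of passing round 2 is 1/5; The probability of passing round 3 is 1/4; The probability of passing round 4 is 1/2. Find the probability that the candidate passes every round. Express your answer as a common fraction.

Multiplying along the chain,
P = 1/4 × 1/5 × 1/4 × 1/2 = 1/160.

1/160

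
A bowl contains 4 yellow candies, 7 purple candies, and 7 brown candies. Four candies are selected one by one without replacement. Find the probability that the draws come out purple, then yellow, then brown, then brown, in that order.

49/3060

Chain rule:
P = 7/18 × 4/17 × 7/16 × 6/15 = 1176/73440 = 49/3060.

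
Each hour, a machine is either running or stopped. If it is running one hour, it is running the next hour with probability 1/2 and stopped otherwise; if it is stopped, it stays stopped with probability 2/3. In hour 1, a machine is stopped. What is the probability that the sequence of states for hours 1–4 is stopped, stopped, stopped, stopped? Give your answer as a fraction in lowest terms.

Hour 1 is given. For each transition, use the conditional probability from the current state:
P(stopped | stopped) = 2/3; P(stopped | stopped) = 2/3; P(stopped | stopped) = 2/3.
P = 2/3 × 2/3 × 2/3 = 8/27.

8/27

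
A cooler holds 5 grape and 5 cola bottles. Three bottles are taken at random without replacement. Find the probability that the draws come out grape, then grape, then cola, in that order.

Multiply the probability of each draw given the previous ones:
P = 5/10 × 4/9 × 5/8 = 100/720 = 5/36.

5/36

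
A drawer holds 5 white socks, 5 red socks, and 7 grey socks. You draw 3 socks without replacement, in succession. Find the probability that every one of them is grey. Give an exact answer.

7/136

P = 7/17 × 6/16 × 5/15 = 210/4080 = 7/136.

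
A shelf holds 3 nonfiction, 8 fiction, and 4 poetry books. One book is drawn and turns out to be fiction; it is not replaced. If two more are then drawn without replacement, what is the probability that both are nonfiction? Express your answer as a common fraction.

With the first book removed, 3 nonfiction remain out of 14.
P = 3/14 × 2/13 = 6/182 = 3/91.

3/91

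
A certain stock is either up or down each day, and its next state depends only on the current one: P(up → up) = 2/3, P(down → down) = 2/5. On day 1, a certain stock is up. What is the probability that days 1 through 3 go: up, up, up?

Day 1 is given. For each transition, use the conditional probability from the current state:
P(up | up) = 2/3; P(up | up) = 2/3.
P = 2/3 × 2/3 = 4/9.

4/9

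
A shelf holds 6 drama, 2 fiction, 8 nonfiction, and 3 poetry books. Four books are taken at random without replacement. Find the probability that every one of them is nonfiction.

P(all nonfiction) = 8/19 × 7/18 × 6/17 × 5/16 = 1680/93024 = 35/1938.

35/1938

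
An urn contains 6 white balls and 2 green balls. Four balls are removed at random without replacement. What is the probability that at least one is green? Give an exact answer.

11/14

P(no green) = 6/8 × 5/7 × 4/6 × 3/5 = 360/1680 = 3/14.
P(at least one) = 1 − 3/14 = 11/14.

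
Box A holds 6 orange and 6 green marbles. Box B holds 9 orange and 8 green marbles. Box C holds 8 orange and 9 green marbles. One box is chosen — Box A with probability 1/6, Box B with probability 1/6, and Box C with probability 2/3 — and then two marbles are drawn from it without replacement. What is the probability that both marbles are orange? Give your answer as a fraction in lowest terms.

41/187

From Box A: P(both orange) = (6/12)(5/11) = 5/22.
From Box B: P(both orange) = (9/17)(8/16) = 9/34.
From Box C: P(both orange) = (8/17)(7/16) = 7/34.
Total probability = (1/6)(5/22) + (1/6)(9/34) + (2/3)(7/34) = 41/187.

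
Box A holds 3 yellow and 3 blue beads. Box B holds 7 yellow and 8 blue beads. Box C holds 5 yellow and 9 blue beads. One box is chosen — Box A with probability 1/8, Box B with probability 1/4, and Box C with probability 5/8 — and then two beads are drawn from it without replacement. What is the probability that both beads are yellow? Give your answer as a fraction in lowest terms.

From Box A: P(both yellow) = (3/6)(2/5) = 1/5.
From Box B: P(both yellow) = (7/15)(6/14) = 1/5.
From Box C: P(both yellow) = (5/14)(4/13) = 10/91.
Total probability = (1/8)(1/5) + (1/4)(1/5) + (5/8)(10/91) = 523/3640.

523/3640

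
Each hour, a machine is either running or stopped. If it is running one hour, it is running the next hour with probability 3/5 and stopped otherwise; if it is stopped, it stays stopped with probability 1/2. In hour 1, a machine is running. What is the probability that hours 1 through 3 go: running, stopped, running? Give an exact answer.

Hour 1 is given. For each transition, use the conditional probability from the current state:
P(stopped | running) = 2/5; P(running | stopped) = 1/2.
P = 2/5 × 1/2 = 2/10 = 1/5.

1/5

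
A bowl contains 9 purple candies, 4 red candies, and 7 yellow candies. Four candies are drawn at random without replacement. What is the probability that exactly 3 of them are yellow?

91/969

One ordering (yellow drawn first) has probability 7/20 × 6/19 × 5/18 × 13/17 = 2730/116280 = 91/3876.
There are C(4,3) = 4 such orderings, each equally likely, so P = 4 × 91/3876 = 91/969.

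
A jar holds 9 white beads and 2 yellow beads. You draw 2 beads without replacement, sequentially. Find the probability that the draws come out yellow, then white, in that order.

9/55

Chain rule:
P = 2/11 × 9/10 = 18/110 = 9/55.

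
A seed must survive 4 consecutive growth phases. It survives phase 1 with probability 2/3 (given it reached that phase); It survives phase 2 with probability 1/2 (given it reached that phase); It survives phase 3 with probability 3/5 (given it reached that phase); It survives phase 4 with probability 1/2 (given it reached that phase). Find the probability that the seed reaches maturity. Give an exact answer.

Multiplying along the chain,
P = 2/3 × 1/2 × 3/5 × 1/2 = 6/60 = 1/10.

1/10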